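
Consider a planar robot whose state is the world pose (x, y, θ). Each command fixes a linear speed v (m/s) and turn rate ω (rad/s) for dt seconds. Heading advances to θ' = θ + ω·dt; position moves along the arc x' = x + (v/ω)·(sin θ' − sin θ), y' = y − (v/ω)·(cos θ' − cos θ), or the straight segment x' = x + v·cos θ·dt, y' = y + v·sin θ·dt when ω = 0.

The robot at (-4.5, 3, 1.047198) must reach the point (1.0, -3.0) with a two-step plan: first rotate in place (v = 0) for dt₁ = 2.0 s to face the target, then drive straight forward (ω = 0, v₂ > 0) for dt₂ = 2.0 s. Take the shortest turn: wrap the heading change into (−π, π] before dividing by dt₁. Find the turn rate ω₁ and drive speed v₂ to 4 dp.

heading to target = atan2(-3−3, 1−-4.5) = -0.8288
Δθ = wrap(-0.8288 − 1.0472) = -1.8760; ω₁ = Δθ/dt₁ = -0.9380
distance = √((1−-4.5)² + (-3−3)²) = 8.1394; v₂ = distance/dt₂ = 4.0697

ω₁ = -0.9380, v₂ = 4.0697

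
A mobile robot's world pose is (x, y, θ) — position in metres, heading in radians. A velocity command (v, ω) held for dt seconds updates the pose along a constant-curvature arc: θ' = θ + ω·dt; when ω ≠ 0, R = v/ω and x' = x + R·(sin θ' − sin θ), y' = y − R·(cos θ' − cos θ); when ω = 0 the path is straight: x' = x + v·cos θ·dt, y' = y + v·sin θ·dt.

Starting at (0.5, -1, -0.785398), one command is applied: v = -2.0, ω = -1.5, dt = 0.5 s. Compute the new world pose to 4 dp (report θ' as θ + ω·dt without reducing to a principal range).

θ' = -0.7854 + -1.5·0.5 = -1.5354
R = v/ω = -2.0/-1.5 = 1.3333
x' = 0.5 + 1.3333·(sin -1.5354 − sin -0.7854) = 0.1103
y' = -1 − 1.3333·(cos -1.5354 − cos -0.7854) = -0.1044

(0.1103, -0.1044, -1.5354)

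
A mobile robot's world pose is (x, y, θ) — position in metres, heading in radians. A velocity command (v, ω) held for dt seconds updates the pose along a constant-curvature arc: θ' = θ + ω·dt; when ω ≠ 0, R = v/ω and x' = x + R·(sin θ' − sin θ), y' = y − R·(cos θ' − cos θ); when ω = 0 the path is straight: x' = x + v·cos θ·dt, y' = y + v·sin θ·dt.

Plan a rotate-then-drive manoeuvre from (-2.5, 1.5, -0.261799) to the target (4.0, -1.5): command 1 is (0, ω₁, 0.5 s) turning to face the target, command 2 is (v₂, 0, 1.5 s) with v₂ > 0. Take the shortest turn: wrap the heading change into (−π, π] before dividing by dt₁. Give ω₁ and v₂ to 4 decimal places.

heading to target = atan2(-1.5−1.5, 4−-2.5) = -0.4324
Δθ = wrap(-0.4324 − -0.2618) = -0.1706; ω₁ = Δθ/dt₁ = -0.3412
distance = √((4−-2.5)² + (-1.5−1.5)²) = 7.1589; v₂ = distance/dt₂ = 4.7726

ω₁ = -0.3412, v₂ = 4.7726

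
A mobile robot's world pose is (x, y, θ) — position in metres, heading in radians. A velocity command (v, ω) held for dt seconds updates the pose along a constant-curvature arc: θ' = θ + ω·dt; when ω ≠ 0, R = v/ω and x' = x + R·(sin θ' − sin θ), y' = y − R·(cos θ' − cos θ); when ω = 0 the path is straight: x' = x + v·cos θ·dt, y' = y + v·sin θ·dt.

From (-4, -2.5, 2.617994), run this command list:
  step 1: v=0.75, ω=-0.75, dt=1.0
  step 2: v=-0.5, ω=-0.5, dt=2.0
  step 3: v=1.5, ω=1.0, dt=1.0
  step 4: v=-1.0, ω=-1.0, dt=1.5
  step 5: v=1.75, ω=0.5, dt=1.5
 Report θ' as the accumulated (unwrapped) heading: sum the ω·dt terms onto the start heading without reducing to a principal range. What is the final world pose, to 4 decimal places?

(-3.0678, -0.9486, 1.1180)

step 1: θ'=1.8680 (R=-1.0000) → pose (-4.4562, -1.9268, 1.8680)
step 2: θ'=0.8680 (R=1.0000) → pose (-4.6493, -2.8660, 0.8680)
step 3: θ'=1.8680 (R=1.5000) → pose (-4.3596, -1.4572, 1.8680)
step 4: θ'=0.3680 (R=1.0000) → pose (-4.9560, -2.6831, 0.3680)
step 5: θ'=1.1180 (R=3.5000) → pose (-3.0678, -0.9486, 1.1180)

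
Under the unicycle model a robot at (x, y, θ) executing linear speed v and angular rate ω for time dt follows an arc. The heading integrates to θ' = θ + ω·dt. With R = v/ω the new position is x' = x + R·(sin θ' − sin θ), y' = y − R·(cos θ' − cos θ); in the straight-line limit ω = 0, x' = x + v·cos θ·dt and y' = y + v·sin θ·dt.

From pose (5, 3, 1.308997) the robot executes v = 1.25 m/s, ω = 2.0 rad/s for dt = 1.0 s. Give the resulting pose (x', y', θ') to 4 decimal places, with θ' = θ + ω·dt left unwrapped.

(4.2922, 3.7780, 3.3090)

θ' = 1.3090 + 2.0·1.0 = 3.3090
R = v/ω = 1.25/2.0 = 0.6250
x' = 5 + 0.6250·(sin 3.3090 − sin 1.3090) = 4.2922
y' = 3 − 0.6250·(cos 3.3090 − cos 1.3090) = 3.7780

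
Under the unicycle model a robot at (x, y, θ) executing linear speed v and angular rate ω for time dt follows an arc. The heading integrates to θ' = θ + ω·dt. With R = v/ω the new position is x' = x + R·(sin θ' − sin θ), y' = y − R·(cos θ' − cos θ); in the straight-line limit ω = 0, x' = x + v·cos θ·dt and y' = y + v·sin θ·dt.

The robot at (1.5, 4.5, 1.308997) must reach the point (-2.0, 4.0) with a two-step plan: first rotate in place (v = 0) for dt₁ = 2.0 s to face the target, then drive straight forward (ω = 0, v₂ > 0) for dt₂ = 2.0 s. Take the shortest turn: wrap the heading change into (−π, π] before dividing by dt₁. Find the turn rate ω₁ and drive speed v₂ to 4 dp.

ω₁ = 0.9872, v₂ = 1.7678

heading to target = atan2(4−4.5, -2−1.5) = -2.9997
Δθ = wrap(-2.9997 − 1.3090) = 1.9745; ω₁ = Δθ/dt₁ = 0.9872
distance = √((-2−1.5)² + (4−4.5)²) = 3.5355; v₂ = distance/dt₂ = 1.7678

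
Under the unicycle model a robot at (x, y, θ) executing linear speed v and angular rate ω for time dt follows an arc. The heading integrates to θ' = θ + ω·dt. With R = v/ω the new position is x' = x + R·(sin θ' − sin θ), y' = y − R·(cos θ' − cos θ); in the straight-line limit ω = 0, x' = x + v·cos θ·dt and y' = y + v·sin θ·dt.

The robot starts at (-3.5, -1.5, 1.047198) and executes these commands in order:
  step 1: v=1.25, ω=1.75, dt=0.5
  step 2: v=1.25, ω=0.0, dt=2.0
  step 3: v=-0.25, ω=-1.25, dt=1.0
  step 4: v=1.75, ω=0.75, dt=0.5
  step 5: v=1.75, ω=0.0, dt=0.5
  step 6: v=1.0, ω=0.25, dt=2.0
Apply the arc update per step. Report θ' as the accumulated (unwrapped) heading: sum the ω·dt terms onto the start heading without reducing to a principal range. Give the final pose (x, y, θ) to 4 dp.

step 1: θ'=1.9222 (R=0.7143) → pose (-3.4480, -0.8970, 1.9222)
step 2: θ'=1.9222 (straight) → pose (-4.3085, 1.4502, 1.9222)
step 3: θ'=0.6722 (R=0.2000) → pose (-4.3717, 1.2249, 0.6722)
step 4: θ'=1.0472 (R=2.3333) → pose (-3.8040, 1.8840, 1.0472)
step 5: θ'=1.0472 (straight) → pose (-3.3665, 2.6417, 1.0472)
step 6: θ'=1.5472 (R=4.0000) → pose (-2.8317, 4.5474, 1.5472)

(-2.8317, 4.5474, 1.5472)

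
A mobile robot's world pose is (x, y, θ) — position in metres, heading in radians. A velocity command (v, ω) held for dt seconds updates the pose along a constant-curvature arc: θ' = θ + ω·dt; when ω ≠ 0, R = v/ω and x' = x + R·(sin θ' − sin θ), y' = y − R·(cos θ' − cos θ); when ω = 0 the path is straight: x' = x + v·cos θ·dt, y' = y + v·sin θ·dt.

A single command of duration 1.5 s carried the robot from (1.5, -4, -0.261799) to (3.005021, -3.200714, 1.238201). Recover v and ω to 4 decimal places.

v = 1.2500, ω = 1.0000

Δθ = 1.238201 − -0.261799 = 1.500000
ω = Δθ/dt = 1.500000/1.5 = 1.0000
R = Δx/(sin θ' − sin θ) = 1.2500
v = R·ω = 1.2500·1.0000 = 1.2500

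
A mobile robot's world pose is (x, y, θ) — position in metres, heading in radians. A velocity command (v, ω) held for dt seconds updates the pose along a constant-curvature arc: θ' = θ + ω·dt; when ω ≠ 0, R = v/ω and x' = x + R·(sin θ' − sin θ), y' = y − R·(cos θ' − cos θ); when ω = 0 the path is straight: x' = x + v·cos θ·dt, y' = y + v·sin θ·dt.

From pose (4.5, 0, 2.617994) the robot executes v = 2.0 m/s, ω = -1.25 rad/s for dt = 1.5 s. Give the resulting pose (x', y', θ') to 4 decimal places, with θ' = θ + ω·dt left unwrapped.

(4.2176, 2.5640, 0.7430)

θ' = 2.6180 + -1.25·1.5 = 0.7430
R = v/ω = 2.0/-1.25 = -1.6000
x' = 4.5 + -1.6000·(sin 0.7430 − sin 2.6180) = 4.2176
y' = 0 − -1.6000·(cos 0.7430 − cos 2.6180) = 2.5640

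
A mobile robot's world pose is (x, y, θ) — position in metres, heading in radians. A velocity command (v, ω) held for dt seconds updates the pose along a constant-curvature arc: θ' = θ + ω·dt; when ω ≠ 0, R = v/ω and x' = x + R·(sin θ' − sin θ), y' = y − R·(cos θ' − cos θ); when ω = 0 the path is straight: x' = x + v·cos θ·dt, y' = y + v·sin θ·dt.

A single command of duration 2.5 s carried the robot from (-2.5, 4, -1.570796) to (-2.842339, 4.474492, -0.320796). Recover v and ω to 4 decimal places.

Δθ = -0.320796 − -1.570796 = 1.250000
ω = Δθ/dt = 1.250000/2.5 = 0.5000
R = −Δy/(cos θ' − cos θ) = -0.5000
v = R·ω = -0.5000·0.5000 = -0.2500

v = -0.2500, ω = 0.5000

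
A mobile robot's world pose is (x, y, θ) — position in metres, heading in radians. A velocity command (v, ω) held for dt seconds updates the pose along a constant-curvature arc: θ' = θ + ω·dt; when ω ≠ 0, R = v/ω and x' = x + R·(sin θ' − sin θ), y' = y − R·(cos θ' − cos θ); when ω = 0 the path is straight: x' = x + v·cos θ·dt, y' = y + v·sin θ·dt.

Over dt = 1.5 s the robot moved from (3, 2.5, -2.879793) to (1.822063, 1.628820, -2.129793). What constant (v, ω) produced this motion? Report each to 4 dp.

Δθ = -2.129793 − -2.879793 = 0.750000
ω = Δθ/dt = 0.750000/1.5 = 0.5000
R = Δx/(sin θ' − sin θ) = 2.0000
v = R·ω = 2.0000·0.5000 = 1.0000

v = 1.0000, ω = 0.5000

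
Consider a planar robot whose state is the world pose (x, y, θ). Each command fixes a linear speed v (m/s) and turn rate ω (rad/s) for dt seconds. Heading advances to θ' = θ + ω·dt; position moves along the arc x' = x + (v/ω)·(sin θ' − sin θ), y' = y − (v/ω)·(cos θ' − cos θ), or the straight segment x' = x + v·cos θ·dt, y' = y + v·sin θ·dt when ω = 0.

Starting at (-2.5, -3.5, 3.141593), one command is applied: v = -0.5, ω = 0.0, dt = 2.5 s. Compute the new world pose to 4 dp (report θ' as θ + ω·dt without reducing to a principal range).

(-1.2500, -3.5000, 3.1416)

θ' = 3.1416 + 0.0·2.5 = 3.1416
ω = 0 → straight: x' = -2.5 + -0.5·cos(3.1416)·2.5 = -1.2500
y' = -3.5 + -0.5·sin(3.1416)·2.5 = -3.5000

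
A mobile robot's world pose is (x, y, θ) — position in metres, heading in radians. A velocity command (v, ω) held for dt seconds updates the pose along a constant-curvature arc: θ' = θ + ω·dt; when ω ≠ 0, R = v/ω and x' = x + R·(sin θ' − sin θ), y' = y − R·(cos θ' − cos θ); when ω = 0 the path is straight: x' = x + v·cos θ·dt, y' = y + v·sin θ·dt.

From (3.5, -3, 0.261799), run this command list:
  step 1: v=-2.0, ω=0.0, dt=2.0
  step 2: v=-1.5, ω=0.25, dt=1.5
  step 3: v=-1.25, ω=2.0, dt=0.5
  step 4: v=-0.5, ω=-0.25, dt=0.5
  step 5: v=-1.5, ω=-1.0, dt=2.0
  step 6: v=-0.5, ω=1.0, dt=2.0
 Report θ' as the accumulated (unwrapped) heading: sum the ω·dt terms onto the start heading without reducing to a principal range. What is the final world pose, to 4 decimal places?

step 1: θ'=0.2618 (straight) → pose (-0.3637, -4.0353, 0.2618)
step 2: θ'=0.6368 (R=-6.0000) → pose (-2.3785, -5.0068, 0.6368)
step 3: θ'=1.6368 (R=-0.6250) → pose (-2.6305, -5.5505, 1.6368)
step 4: θ'=1.5118 (R=2.0000) → pose (-2.6297, -5.8004, 1.5118)
step 5: θ'=-0.4882 (R=1.5000) → pose (-4.8306, -7.0367, -0.4882)
step 6: θ'=1.5118 (R=-0.5000) → pose (-5.5643, -7.4488, 1.5118)

(-5.5643, -7.4488, 1.5118)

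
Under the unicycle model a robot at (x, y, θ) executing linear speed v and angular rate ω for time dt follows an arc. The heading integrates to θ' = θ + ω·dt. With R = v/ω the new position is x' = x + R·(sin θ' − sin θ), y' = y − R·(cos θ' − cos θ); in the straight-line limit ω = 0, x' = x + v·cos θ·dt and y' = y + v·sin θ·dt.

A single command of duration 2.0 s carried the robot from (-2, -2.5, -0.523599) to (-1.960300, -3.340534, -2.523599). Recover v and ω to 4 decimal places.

Δθ = -2.523599 − -0.523599 = -2.000000
ω = Δθ/dt = -2.000000/2.0 = -1.0000
R = −Δy/(cos θ' − cos θ) = -0.5000
v = R·ω = -0.5000·-1.0000 = 0.5000

v = 0.5000, ω = -1.0000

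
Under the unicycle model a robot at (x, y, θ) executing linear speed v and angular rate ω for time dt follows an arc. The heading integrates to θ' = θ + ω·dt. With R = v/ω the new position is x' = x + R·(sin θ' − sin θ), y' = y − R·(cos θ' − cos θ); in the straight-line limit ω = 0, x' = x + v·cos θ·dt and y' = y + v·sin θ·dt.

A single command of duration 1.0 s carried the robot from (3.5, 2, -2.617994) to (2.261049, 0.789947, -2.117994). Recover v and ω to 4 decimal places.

v = 1.7500, ω = 0.5000

Δθ = -2.117994 − -2.617994 = 0.500000
ω = Δθ/dt = 0.500000/1.0 = 0.5000
R = Δx/(sin θ' − sin θ) = 3.5000
v = R·ω = 3.5000·0.5000 = 1.7500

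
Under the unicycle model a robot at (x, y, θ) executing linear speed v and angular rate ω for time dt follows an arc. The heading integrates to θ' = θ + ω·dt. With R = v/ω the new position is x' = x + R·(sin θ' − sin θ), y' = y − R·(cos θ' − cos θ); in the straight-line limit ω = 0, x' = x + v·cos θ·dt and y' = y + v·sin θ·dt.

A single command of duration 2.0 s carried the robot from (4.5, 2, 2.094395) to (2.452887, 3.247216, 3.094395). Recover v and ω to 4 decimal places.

Δθ = 3.094395 − 2.094395 = 1.000000
ω = Δθ/dt = 1.000000/2.0 = 0.5000
R = Δx/(sin θ' − sin θ) = 2.5000
v = R·ω = 2.5000·0.5000 = 1.2500

v = 1.2500, ω = 0.5000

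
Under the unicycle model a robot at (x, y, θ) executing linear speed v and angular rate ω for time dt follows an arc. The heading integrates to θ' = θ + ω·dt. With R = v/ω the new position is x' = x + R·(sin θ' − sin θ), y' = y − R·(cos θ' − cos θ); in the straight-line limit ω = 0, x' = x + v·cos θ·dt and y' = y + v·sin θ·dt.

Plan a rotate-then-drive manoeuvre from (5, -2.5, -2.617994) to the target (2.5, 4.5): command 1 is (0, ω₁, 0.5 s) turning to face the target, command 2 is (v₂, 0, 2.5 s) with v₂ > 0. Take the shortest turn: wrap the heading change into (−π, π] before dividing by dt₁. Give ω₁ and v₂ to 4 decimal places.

heading to target = atan2(4.5−-2.5, 2.5−5) = 1.9138
Δθ = wrap(1.9138 − -2.6180) = -1.7514; ω₁ = Δθ/dt₁ = -3.5027
distance = √((2.5−5)² + (4.5−-2.5)²) = 7.4330; v₂ = distance/dt₂ = 2.9732

ω₁ = -3.5027, v₂ = 2.9732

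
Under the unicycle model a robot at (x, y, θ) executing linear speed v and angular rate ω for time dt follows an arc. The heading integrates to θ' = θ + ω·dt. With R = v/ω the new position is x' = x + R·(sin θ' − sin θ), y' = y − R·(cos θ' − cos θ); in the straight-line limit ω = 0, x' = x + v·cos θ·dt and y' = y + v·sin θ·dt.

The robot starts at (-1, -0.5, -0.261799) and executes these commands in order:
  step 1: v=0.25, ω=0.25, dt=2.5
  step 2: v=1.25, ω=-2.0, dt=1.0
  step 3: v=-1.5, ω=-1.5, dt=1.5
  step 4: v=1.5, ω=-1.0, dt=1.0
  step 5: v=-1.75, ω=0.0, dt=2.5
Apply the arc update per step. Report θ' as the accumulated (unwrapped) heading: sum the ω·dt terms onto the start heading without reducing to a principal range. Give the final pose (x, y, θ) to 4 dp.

step 1: θ'=0.3632 (R=1.0000) → pose (-0.3859, -0.4688, 0.3632)
step 2: θ'=-1.6368 (R=-0.6250) → pose (0.4598, -1.0943, -1.6368)
step 3: θ'=-3.8868 (R=1.0000) → pose (2.1357, -0.4253, -3.8868)
step 4: θ'=-4.8868 (R=-1.5000) → pose (1.6757, 0.9374, -4.8868)
step 5: θ'=-4.8868 (straight) → pose (0.9165, -3.3712, -4.8868)

(0.9165, -3.3712, -4.8868)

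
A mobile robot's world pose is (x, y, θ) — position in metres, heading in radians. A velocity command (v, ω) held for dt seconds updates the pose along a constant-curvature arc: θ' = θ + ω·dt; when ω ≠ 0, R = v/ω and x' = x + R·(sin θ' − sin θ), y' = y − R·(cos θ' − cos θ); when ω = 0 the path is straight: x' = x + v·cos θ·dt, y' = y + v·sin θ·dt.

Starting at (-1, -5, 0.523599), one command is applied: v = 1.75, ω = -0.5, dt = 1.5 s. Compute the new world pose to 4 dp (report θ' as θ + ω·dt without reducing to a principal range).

(1.5357, -4.6204, -0.2264)

θ' = 0.5236 + -0.5·1.5 = -0.2264
R = v/ω = 1.75/-0.5 = -3.5000
x' = -1 + -3.5000·(sin -0.2264 − sin 0.5236) = 1.5357
y' = -5 − -3.5000·(cos -0.2264 − cos 0.5236) = -4.6204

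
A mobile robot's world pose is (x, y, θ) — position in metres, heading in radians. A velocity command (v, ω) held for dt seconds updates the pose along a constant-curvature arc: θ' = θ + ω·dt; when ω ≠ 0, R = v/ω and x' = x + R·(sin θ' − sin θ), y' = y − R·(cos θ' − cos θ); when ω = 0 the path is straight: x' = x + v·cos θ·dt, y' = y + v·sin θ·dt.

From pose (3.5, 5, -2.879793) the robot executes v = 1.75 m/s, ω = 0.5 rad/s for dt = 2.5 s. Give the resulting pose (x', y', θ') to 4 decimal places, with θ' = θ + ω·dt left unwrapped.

(0.9120, 1.8256, -1.6298)

θ' = -2.8798 + 0.5·2.5 = -1.6298
R = v/ω = 1.75/0.5 = 3.5000
x' = 3.5 + 3.5000·(sin -1.6298 − sin -2.8798) = 0.9120
y' = 5 − 3.5000·(cos -1.6298 − cos -2.8798) = 1.8256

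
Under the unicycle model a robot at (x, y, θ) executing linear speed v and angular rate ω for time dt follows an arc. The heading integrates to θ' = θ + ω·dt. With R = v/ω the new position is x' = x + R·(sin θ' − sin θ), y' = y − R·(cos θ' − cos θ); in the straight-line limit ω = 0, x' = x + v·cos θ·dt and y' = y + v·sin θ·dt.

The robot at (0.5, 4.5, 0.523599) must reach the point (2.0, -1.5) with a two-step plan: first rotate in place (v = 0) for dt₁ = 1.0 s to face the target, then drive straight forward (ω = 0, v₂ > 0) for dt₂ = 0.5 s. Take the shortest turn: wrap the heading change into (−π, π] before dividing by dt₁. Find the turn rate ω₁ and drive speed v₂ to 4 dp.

ω₁ = -1.8494, v₂ = 12.3693

heading to target = atan2(-1.5−4.5, 2−0.5) = -1.3258
Δθ = wrap(-1.3258 − 0.5236) = -1.8494; ω₁ = Δθ/dt₁ = -1.8494
distance = √((2−0.5)² + (-1.5−4.5)²) = 6.1847; v₂ = distance/dt₂ = 12.3693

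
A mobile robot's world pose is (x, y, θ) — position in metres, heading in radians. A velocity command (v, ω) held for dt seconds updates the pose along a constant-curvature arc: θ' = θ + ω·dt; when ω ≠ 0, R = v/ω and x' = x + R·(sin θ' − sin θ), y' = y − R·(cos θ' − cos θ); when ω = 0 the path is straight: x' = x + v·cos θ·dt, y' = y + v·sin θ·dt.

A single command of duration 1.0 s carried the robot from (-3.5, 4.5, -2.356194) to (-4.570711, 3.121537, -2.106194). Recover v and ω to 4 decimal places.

v = 1.7500, ω = 0.2500

Δθ = -2.106194 − -2.356194 = 0.250000
ω = Δθ/dt = 0.250000/1.0 = 0.2500
R = −Δy/(cos θ' − cos θ) = 7.0000
v = R·ω = 7.0000·0.2500 = 1.7500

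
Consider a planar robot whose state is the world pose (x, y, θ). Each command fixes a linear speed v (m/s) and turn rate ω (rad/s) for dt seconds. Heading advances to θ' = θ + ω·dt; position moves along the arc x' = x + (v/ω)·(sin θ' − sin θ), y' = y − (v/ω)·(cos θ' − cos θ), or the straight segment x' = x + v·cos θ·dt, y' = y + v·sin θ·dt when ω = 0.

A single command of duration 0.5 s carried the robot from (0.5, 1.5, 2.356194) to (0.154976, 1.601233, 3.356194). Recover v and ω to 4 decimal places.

v = 0.7500, ω = 2.0000

Δθ = 3.356194 − 2.356194 = 1.000000
ω = Δθ/dt = 1.000000/0.5 = 2.0000
R = Δx/(sin θ' − sin θ) = 0.3750
v = R·ω = 0.3750·2.0000 = 0.7500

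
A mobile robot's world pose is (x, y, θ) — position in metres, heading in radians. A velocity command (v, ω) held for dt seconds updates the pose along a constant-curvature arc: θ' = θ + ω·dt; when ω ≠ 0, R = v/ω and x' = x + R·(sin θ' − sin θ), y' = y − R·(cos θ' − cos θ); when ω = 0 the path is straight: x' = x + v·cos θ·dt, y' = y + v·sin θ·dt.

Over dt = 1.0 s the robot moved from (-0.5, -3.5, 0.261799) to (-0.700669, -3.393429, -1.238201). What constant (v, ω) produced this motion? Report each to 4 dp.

Δθ = -1.238201 − 0.261799 = -1.500000
ω = Δθ/dt = -1.500000/1.0 = -1.5000
R = Δx/(sin θ' − sin θ) = 0.1667
v = R·ω = 0.1667·-1.5000 = -0.2500

v = -0.2500, ω = -1.5000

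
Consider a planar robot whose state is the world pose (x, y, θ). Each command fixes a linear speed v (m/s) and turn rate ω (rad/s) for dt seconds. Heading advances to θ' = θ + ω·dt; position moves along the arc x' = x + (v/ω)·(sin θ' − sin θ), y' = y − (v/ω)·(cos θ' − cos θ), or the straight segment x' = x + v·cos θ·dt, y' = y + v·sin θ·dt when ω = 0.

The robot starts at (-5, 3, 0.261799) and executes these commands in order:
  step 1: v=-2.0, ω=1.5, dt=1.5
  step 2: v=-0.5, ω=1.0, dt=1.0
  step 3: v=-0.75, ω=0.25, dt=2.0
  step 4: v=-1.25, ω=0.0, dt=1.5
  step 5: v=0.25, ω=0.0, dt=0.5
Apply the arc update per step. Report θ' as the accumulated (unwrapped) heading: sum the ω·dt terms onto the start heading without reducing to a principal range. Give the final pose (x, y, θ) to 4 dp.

(-2.6287, 2.7731, 4.0118)

step 1: θ'=2.5118 (R=-1.3333) → pose (-5.4402, 0.6346, 2.5118)
step 2: θ'=3.5118 (R=-0.5000) → pose (-4.9648, 0.5725, 3.5118)
step 3: θ'=4.0118 (R=-3.0000) → pose (-3.7569, 1.4353, 4.0118)
step 4: θ'=4.0118 (straight) → pose (-2.5481, 2.8686, 4.0118)
step 5: θ'=4.0118 (straight) → pose (-2.6287, 2.7731, 4.0118)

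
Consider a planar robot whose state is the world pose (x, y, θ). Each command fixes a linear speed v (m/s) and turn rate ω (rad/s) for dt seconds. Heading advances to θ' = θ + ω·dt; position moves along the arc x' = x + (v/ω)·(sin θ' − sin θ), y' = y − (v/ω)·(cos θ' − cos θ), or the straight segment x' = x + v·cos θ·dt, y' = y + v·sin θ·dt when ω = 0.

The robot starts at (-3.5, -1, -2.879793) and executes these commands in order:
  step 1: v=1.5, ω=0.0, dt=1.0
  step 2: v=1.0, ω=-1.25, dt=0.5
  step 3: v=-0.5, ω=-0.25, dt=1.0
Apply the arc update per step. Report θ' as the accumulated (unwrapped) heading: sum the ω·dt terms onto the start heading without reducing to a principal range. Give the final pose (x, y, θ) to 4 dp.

(-4.9997, -1.5972, -3.7548)

step 1: θ'=-2.8798 (straight) → pose (-4.9489, -1.3882, -2.8798)
step 2: θ'=-3.5048 (R=-0.8000) → pose (-5.4402, -1.3633, -3.5048)
step 3: θ'=-3.7548 (R=2.0000) → pose (-4.9997, -1.5972, -3.7548)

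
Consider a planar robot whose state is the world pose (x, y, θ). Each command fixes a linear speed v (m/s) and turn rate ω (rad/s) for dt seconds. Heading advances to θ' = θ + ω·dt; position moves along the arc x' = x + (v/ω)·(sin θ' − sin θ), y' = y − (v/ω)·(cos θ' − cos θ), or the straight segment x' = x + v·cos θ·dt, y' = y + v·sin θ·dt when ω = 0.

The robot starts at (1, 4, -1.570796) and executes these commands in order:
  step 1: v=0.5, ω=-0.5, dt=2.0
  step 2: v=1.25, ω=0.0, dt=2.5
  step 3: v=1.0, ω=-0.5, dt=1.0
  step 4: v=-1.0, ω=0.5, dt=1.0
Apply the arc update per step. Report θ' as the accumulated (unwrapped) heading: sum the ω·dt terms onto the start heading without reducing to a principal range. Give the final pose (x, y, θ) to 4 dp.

step 1: θ'=-2.5708 (R=-1.0000) → pose (0.5403, 3.1585, -2.5708)
step 2: θ'=-2.5708 (straight) → pose (-2.0893, 1.4701, -2.5708)
step 3: θ'=-3.0708 (R=-2.0000) → pose (-3.0284, 1.1580, -3.0708)
step 4: θ'=-2.5708 (R=-2.0000) → pose (-2.0893, 1.4701, -2.5708)

(-2.0893, 1.4701, -2.5708)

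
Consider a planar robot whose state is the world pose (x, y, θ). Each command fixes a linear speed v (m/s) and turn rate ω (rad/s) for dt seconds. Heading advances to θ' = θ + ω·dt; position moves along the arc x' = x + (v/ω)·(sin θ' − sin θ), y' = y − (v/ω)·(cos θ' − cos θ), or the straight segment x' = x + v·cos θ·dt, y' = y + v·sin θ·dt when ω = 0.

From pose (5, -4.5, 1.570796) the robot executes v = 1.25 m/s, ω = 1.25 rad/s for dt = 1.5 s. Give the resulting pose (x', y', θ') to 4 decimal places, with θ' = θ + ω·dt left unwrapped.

θ' = 1.5708 + 1.25·1.5 = 3.4458
R = v/ω = 1.25/1.25 = 1.0000
x' = 5 + 1.0000·(sin 3.4458 − sin 1.5708) = 3.7005
y' = -4.5 − 1.0000·(cos 3.4458 − cos 1.5708) = -3.5459

(3.7005, -3.5459, 3.4458)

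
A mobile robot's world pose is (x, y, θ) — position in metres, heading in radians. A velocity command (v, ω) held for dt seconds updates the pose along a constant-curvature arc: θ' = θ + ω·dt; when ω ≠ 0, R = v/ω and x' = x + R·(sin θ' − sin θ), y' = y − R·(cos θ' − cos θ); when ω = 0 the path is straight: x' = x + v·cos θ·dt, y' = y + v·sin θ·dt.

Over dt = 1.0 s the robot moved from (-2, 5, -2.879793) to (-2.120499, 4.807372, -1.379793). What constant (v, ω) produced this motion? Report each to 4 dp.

Δθ = -1.379793 − -2.879793 = 1.500000
ω = Δθ/dt = 1.500000/1.0 = 1.5000
R = −Δy/(cos θ' − cos θ) = 0.1667
v = R·ω = 0.1667·1.5000 = 0.2500

v = 0.2500, ω = 1.5000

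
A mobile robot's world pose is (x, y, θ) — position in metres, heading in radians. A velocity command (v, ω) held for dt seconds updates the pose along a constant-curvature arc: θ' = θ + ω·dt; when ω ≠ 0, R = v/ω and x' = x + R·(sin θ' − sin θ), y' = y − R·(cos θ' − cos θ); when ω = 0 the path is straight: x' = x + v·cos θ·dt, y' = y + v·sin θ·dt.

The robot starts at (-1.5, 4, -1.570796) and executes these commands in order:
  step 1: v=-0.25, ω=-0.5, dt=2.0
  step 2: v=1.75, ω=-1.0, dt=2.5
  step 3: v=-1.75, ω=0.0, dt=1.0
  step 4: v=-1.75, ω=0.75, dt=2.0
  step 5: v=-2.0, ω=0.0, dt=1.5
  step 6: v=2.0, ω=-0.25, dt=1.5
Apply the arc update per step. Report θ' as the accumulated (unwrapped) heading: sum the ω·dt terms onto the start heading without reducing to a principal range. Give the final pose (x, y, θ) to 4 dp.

(-2.9595, 2.4047, -3.9458)

step 1: θ'=-2.5708 (R=0.5000) → pose (-1.2702, 4.4207, -2.5708)
step 2: θ'=-5.0708 (R=-1.7500) → pose (-3.8545, 6.5072, -5.0708)
step 3: θ'=-5.0708 (straight) → pose (-4.4684, 4.8684, -5.0708)
step 4: θ'=-3.5708 (R=-2.3333) → pose (-3.2543, 1.9282, -3.5708)
step 5: θ'=-3.5708 (straight) → pose (-0.5264, 0.6798, -3.5708)
step 6: θ'=-3.9458 (R=-8.0000) → pose (-2.9595, 2.4047, -3.9458)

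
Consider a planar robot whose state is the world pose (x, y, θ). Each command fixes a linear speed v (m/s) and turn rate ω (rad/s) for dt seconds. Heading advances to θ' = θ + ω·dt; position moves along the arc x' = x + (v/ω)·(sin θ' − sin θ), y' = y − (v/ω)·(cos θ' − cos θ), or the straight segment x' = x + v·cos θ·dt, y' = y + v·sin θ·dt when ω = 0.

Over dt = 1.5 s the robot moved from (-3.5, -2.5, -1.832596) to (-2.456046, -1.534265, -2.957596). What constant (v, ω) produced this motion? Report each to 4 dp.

v = -1.0000, ω = -0.7500

Δθ = -2.957596 − -1.832596 = -1.125000
ω = Δθ/dt = -1.125000/1.5 = -0.7500
R = Δx/(sin θ' − sin θ) = 1.3333
v = R·ω = 1.3333·-0.7500 = -1.0000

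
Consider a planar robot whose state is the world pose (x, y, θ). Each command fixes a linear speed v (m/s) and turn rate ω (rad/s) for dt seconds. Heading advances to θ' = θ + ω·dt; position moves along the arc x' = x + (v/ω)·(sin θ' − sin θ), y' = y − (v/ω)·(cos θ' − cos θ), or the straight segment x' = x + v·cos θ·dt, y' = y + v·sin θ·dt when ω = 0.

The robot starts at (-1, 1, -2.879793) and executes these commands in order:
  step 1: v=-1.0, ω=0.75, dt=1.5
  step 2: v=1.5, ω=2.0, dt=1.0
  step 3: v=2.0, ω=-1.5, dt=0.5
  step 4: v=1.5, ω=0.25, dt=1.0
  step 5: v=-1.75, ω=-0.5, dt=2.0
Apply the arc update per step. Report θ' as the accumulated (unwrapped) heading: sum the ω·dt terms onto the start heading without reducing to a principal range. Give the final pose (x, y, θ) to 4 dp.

(0.7986, 2.7974, -1.2548)

step 1: θ'=-1.7548 (R=-1.3333) → pose (-0.0343, 2.0440, -1.7548)
step 2: θ'=0.2452 (R=0.7500) → pose (0.8851, 1.1792, 0.2452)
step 3: θ'=-0.5048 (R=-1.3333) → pose (1.8537, 1.0528, -0.5048)
step 4: θ'=-0.2548 (R=6.0000) → pose (3.2431, 0.4981, -0.2548)
step 5: θ'=-1.2548 (R=3.5000) → pose (0.7986, 2.7974, -1.2548)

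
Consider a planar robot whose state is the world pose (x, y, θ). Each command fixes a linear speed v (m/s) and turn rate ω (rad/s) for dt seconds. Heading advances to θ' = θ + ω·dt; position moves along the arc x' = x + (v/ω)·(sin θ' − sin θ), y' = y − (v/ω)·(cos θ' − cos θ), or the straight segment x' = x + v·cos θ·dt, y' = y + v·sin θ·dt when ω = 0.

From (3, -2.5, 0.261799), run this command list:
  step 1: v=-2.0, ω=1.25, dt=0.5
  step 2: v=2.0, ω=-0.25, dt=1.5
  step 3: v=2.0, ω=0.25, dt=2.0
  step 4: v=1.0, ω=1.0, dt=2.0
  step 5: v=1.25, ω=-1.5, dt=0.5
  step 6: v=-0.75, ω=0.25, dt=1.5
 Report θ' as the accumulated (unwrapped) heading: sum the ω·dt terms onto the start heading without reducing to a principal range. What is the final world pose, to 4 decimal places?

(6.9291, 2.7208, 2.6368)

step 1: θ'=0.8868 (R=-1.6000) → pose (2.1740, -3.0344, 0.8868)
step 2: θ'=0.5118 (R=-8.0000) → pose (4.4565, -1.1147, 0.5118)
step 3: θ'=1.0118 (R=8.0000) → pose (7.3208, 1.6175, 1.0118)
step 4: θ'=3.0118 (R=1.0000) → pose (6.6024, 3.1395, 3.0118)
step 5: θ'=2.2618 (R=-0.8333) → pose (6.0681, 3.4347, 2.2618)
step 6: θ'=2.6368 (R=-3.0000) → pose (6.9291, 2.7208, 2.6368)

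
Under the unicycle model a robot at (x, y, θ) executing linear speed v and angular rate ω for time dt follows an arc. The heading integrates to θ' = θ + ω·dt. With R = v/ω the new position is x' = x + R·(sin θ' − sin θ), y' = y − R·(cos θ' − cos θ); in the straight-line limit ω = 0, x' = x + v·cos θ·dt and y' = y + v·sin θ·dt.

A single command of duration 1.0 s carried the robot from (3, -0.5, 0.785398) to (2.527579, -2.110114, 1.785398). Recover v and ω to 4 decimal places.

v = -1.7500, ω = 1.0000

Δθ = 1.785398 − 0.785398 = 1.000000
ω = Δθ/dt = 1.000000/1.0 = 1.0000
R = −Δy/(cos θ' − cos θ) = -1.7500
v = R·ω = -1.7500·1.0000 = -1.7500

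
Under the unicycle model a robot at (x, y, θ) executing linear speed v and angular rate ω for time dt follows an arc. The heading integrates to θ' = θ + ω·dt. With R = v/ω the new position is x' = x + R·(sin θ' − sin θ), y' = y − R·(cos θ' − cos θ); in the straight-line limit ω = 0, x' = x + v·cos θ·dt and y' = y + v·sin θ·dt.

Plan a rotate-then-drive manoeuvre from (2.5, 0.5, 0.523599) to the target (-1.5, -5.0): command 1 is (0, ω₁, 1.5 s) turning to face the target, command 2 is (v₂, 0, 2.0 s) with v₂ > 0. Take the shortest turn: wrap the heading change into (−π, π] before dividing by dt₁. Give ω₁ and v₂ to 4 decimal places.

heading to target = atan2(-5−0.5, -1.5−2.5) = -2.1996
Δθ = wrap(-2.1996 − 0.5236) = -2.7232; ω₁ = Δθ/dt₁ = -1.8155
distance = √((-1.5−2.5)² + (-5−0.5)²) = 6.8007; v₂ = distance/dt₂ = 3.4004

ω₁ = -1.8155, v₂ = 3.4004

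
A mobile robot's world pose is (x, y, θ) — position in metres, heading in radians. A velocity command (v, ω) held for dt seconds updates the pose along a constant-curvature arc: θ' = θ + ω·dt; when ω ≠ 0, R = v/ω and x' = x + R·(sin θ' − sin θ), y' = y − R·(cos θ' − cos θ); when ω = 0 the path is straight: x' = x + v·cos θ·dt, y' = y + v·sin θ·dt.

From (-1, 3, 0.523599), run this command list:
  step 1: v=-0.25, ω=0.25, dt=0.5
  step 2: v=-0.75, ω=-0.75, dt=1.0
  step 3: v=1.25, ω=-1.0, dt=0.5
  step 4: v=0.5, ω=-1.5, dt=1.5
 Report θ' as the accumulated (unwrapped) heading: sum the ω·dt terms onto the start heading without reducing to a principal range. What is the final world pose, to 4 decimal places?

(-1.3219, 1.9258, -2.8514)

step 1: θ'=0.6486 (R=-1.0000) → pose (-1.1041, 2.9309, 0.6486)
step 2: θ'=-0.1014 (R=1.0000) → pose (-1.8094, 2.7330, -0.1014)
step 3: θ'=-0.6014 (R=-1.2500) → pose (-1.2287, 2.5201, -0.6014)
step 4: θ'=-2.8514 (R=-0.3333) → pose (-1.3219, 1.9258, -2.8514)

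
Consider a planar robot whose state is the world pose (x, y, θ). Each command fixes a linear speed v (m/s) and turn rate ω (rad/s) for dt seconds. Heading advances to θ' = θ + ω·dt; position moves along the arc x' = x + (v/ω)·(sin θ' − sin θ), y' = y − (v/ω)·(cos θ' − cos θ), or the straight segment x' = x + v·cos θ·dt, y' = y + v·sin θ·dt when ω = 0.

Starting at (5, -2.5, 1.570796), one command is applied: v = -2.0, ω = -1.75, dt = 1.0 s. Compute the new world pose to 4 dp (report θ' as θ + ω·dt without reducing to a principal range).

(3.6534, -3.6246, -0.1792)

θ' = 1.5708 + -1.75·1.0 = -0.1792
R = v/ω = -2.0/-1.75 = 1.1429
x' = 5 + 1.1429·(sin -0.1792 − sin 1.5708) = 3.6534
y' = -2.5 − 1.1429·(cos -0.1792 − cos 1.5708) = -3.6246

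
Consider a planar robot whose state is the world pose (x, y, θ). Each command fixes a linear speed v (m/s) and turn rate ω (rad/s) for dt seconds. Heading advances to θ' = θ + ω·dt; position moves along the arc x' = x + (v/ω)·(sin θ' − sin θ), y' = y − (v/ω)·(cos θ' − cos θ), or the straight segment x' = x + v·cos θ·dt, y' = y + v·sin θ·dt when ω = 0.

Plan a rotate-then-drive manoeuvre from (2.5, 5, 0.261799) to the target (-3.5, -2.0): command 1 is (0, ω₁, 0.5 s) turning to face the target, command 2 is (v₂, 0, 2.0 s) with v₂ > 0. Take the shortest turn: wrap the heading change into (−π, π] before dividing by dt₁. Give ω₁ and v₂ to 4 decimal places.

heading to target = atan2(-2−5, -3.5−2.5) = -2.2794
Δθ = wrap(-2.2794 − 0.2618) = -2.5412; ω₁ = Δθ/dt₁ = -5.0824
distance = √((-3.5−2.5)² + (-2−5)²) = 9.2195; v₂ = distance/dt₂ = 4.6098

ω₁ = -5.0824, v₂ = 4.6098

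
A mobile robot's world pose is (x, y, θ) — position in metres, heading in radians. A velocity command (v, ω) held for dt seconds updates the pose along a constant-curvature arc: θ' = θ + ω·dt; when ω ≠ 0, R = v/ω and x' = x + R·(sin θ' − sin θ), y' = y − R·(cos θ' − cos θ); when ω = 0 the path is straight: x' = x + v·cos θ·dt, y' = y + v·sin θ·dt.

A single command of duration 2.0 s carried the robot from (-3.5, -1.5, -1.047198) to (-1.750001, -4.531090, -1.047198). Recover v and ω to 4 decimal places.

Δθ = -1.047198 − -1.047198 = 0.000000
ω = Δθ/dt = 0.000000/2.0 = 0.0000
ω = 0 → v = (Δx·cos θ + Δy·sin θ)/dt = 1.7500

v = 1.7500, ω = 0.0000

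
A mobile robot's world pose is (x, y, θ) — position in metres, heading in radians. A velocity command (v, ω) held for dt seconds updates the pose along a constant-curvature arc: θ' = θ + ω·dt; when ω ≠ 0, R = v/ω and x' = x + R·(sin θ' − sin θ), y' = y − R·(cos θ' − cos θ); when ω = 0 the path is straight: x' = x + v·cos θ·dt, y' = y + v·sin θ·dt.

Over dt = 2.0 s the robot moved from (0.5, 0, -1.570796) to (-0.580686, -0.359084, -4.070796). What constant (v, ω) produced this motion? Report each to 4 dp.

v = 0.7500, ω = -1.2500

Δθ = -4.070796 − -1.570796 = -2.500000
ω = Δθ/dt = -2.500000/2.0 = -1.2500
R = Δx/(sin θ' − sin θ) = -0.6000
v = R·ω = -0.6000·-1.2500 = 0.7500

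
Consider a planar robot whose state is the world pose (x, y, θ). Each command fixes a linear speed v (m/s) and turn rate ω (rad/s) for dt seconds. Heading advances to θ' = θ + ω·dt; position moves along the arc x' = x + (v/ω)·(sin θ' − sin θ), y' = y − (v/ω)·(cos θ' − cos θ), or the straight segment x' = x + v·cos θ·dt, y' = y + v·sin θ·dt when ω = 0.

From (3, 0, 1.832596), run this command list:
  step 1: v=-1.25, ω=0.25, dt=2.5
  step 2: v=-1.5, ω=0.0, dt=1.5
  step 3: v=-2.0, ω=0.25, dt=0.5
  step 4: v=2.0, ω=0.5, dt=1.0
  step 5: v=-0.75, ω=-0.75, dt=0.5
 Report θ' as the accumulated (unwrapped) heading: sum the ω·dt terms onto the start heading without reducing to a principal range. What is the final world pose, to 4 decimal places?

(5.7025, -4.0739, 2.7076)

step 1: θ'=2.4576 (R=-5.0000) → pose (4.6702, -2.5812, 2.4576)
step 2: θ'=2.4576 (straight) → pose (6.4140, -4.0029, 2.4576)
step 3: θ'=2.5826 (R=-8.0000) → pose (7.2265, -4.5848, 2.5826)
step 4: θ'=3.0826 (R=4.0000) → pose (5.3410, -3.9829, 3.0826)
step 5: θ'=2.7076 (R=1.0000) → pose (5.7025, -4.0739, 2.7076)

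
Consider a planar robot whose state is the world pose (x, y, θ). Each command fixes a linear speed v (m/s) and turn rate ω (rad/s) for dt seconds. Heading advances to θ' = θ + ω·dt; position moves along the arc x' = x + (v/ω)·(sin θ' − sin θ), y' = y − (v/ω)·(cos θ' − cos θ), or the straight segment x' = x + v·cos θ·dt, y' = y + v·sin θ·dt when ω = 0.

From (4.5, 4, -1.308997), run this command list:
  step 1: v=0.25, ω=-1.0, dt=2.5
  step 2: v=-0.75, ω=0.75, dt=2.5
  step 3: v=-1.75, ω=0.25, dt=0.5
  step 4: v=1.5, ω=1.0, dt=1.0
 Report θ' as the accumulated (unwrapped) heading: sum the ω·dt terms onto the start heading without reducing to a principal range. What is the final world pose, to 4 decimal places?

(6.2887, 3.6150, -0.8090)

step 1: θ'=-3.8090 (R=-0.2500) → pose (4.1038, 3.7389, -3.8090)
step 2: θ'=-1.9340 (R=-1.0000) → pose (5.6575, 4.1691, -1.9340)
step 3: θ'=-1.8090 (R=-7.0000) → pose (5.9165, 5.0043, -1.8090)
step 4: θ'=-0.8090 (R=1.5000) → pose (6.2887, 3.6150, -0.8090)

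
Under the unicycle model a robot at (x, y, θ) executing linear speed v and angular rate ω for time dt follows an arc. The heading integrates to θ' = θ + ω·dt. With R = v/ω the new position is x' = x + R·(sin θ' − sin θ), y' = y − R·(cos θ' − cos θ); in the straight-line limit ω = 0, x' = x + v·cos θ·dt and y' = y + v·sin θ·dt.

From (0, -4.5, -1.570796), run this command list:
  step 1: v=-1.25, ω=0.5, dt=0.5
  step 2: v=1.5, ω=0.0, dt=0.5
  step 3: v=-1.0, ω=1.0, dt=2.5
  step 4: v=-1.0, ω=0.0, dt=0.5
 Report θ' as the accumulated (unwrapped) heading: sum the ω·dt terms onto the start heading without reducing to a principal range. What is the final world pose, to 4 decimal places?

(-1.9762, -4.9361, 1.1792)

step 1: θ'=-1.3208 (R=-2.5000) → pose (-0.0777, -3.8815, -1.3208)
step 2: θ'=-1.3208 (straight) → pose (0.1078, -4.6082, -1.3208)
step 3: θ'=1.1792 (R=-1.0000) → pose (-1.7854, -4.4739, 1.1792)
step 4: θ'=1.1792 (straight) → pose (-1.9762, -4.9361, 1.1792)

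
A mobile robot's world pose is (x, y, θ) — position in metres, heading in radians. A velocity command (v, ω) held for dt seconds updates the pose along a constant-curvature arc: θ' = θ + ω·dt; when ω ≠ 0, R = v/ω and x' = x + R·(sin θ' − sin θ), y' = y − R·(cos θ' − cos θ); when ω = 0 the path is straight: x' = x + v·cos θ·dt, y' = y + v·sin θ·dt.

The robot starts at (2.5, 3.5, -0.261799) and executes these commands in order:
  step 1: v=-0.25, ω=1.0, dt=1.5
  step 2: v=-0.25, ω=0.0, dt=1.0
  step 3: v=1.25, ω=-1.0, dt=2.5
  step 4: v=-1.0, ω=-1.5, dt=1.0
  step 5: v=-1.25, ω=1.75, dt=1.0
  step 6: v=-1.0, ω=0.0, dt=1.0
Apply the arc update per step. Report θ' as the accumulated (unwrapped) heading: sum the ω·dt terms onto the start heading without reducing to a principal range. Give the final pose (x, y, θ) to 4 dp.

(4.6880, 5.7877, -1.0118)

step 1: θ'=1.2382 (R=-0.2500) → pose (2.1990, 3.3401, 1.2382)
step 2: θ'=1.2382 (straight) → pose (2.1174, 3.1038, 1.2382)
step 3: θ'=-1.2618 (R=-1.2500) → pose (4.4897, 3.0759, -1.2618)
step 4: θ'=-2.7618 (R=0.6667) → pose (4.8776, 3.8977, -2.7618)
step 5: θ'=-1.0118 (R=-0.7143) → pose (5.2184, 4.9399, -1.0118)
step 6: θ'=-1.0118 (straight) → pose (4.6880, 5.7877, -1.0118)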